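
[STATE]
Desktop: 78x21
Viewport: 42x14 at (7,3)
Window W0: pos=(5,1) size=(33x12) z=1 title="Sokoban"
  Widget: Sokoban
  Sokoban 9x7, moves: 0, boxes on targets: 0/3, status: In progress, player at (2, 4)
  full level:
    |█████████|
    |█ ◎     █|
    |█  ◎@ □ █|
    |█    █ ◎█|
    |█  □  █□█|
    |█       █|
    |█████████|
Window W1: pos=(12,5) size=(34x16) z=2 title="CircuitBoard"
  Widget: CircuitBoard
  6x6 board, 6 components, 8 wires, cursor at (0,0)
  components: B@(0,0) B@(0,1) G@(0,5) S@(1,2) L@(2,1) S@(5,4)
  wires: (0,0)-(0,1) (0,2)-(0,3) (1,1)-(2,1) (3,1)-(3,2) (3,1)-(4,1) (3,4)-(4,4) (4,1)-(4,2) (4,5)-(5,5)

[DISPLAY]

──────────────────────────────┨           
████████                      ┃           
 ◎   ┏━━━━━━━━━━━━━━━━━━━━━━━━━━━━━━━━┓   
  ◎@ ┃ CircuitBoard                   ┃   
    █┠────────────────────────────────┨   
  □  ┃   0 1 2 3 4 5                  ┃   
     ┃0  [B]─ B   · ─ ·       G       ┃   
█████┃                                ┃   
oves:┃1       ·   S                   ┃   
━━━━━┃        │                       ┃   
     ┃2       L                       ┃   
     ┃                                ┃   
     ┃3       · ─ ·       ·           ┃   
     ┃        │           │           ┃   


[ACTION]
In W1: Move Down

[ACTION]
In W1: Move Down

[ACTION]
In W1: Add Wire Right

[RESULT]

──────────────────────────────┨           
████████                      ┃           
 ◎   ┏━━━━━━━━━━━━━━━━━━━━━━━━━━━━━━━━┓   
  ◎@ ┃ CircuitBoard                   ┃   
    █┠────────────────────────────────┨   
  □  ┃   0 1 2 3 4 5                  ┃   
     ┃0   B ─ B   · ─ ·       G       ┃   
█████┃                                ┃   
oves:┃1       ·   S                   ┃   
━━━━━┃        │                       ┃   
     ┃2  [.]─ L                       ┃   
     ┃                                ┃   
     ┃3       · ─ ·       ·           ┃   
     ┃        │           │           ┃   


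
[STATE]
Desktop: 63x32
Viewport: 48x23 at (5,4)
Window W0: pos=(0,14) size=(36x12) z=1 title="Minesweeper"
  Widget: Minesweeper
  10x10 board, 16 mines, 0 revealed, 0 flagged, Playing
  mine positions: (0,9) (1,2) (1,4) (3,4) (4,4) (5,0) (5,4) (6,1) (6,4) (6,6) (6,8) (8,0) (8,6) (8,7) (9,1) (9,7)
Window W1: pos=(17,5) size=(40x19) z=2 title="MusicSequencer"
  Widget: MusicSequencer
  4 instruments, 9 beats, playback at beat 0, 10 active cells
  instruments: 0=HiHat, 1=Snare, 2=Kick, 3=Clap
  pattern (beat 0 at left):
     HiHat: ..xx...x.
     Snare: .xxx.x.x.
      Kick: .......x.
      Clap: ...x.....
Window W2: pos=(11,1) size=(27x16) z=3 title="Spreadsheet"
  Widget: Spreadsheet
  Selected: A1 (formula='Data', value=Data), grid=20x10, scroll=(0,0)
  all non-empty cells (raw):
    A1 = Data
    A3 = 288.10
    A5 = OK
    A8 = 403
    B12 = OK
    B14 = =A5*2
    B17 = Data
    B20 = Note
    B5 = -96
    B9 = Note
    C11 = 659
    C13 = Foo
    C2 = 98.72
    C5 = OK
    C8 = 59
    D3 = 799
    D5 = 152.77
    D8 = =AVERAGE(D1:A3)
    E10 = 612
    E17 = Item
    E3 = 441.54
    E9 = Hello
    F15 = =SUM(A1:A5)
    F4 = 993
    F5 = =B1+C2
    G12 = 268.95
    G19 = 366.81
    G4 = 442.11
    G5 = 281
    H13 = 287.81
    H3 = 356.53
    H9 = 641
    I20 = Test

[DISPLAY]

      ┃A1: Data                 ┃               
      ┃       A       B       C ┃━━━━━━━━━━━━━━━
      ┃-------------------------┃               
      ┃  1 [Data]         0     ┃───────────────
      ┃  2        0       0   98┃               
      ┃  3   288.10       0     ┃               
      ┃  4        0       0     ┃               
      ┃  5 OK           -96OK   ┃               
      ┃  6        0       0     ┃               
      ┃  7        0       0     ┃               
━━━━━━┃  8      403       0     ┃               
esweep┃  9        0Note         ┃               
──────┗━━━━━━━━━━━━━━━━━━━━━━━━━┛               
■■■■■■      ┃                                   
■■■■■■      ┃                                   
■■■■■■      ┃                                   
■■■■■■      ┃                                   
■■■■■■      ┃                                   
■■■■■■      ┃                                   
■■■■■■      ┗━━━━━━━━━━━━━━━━━━━━━━━━━━━━━━━━━━━
■■■■■■                        ┃                 
━━━━━━━━━━━━━━━━━━━━━━━━━━━━━━┛                 
                                                


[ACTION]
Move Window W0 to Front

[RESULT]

      ┃A1: Data                 ┃               
      ┃       A       B       C ┃━━━━━━━━━━━━━━━
      ┃-------------------------┃               
      ┃  1 [Data]         0     ┃───────────────
      ┃  2        0       0   98┃               
      ┃  3   288.10       0     ┃               
      ┃  4        0       0     ┃               
      ┃  5 OK           -96OK   ┃               
      ┃  6        0       0     ┃               
      ┃  7        0       0     ┃               
━━━━━━━━━━━━━━━━━━━━━━━━━━━━━━┓ ┃               
esweeper                      ┃ ┃               
──────────────────────────────┨━┛               
■■■■■■                        ┃                 
■■■■■■                        ┃                 
■■■■■■                        ┃                 
■■■■■■                        ┃                 
■■■■■■                        ┃                 
■■■■■■                        ┃                 
■■■■■■                        ┃━━━━━━━━━━━━━━━━━
■■■■■■                        ┃                 
━━━━━━━━━━━━━━━━━━━━━━━━━━━━━━┛                 
                                                


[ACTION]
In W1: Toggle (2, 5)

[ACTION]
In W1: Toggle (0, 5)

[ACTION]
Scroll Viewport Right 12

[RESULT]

 Data                 ┃                         
    A       B       C ┃━━━━━━━━━━━━━━━━━━┓      
----------------------┃                  ┃      
 [Data]         0     ┃──────────────────┨      
        0       0   98┃                  ┃      
   288.10       0     ┃                  ┃      
        0       0     ┃                  ┃      
 OK           -96OK   ┃                  ┃      
        0       0     ┃                  ┃      
        0       0     ┃                  ┃      
━━━━━━━━━━━━━━━━━━━━┓ ┃                  ┃      
                    ┃ ┃                  ┃      
────────────────────┨━┛                  ┃      
                    ┃                    ┃      
                    ┃                    ┃      
                    ┃                    ┃      
                    ┃                    ┃      
                    ┃                    ┃      
                    ┃                    ┃      
                    ┃━━━━━━━━━━━━━━━━━━━━┛      
                    ┃                           
━━━━━━━━━━━━━━━━━━━━┛                           
                                                


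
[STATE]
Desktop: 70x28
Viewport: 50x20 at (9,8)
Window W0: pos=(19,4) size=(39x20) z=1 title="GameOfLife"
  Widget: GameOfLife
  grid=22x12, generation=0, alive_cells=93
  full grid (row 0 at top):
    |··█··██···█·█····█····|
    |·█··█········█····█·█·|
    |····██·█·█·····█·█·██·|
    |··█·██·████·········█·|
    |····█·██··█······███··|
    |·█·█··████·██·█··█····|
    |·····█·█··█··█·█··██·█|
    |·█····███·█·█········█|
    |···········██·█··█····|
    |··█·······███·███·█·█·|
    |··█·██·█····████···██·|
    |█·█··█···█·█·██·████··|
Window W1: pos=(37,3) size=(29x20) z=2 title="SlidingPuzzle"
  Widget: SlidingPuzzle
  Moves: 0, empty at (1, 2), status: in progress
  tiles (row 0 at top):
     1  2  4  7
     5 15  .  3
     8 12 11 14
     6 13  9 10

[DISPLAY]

          ┃··█··██···█·█····┃├────┼────┼────┼────┤
          ┃·█··█········█···┃│  5 │ 15 │    │  3 │
          ┃····██·█·█·····█·┃├────┼────┼────┼────┤
          ┃··█·██·████······┃│  8 │ 12 │ 11 │ 14 │
          ┃····█·██··█······┃├────┼────┼────┼────┤
          ┃·█·█··████·██·█··┃│  6 │ 13 │  9 │ 10 │
          ┃·····█·█··█··█·█·┃└────┴────┴────┴────┘
          ┃·█····███·█·█····┃Moves: 0             
          ┃···········██·█··┃                     
          ┃··█·······███·███┃                     
          ┃··█·██·█····████·┃                     
          ┃█·█··█···█·█·██·█┃                     
          ┃                 ┃                     
          ┃                 ┃                     
          ┃                 ┗━━━━━━━━━━━━━━━━━━━━━
          ┗━━━━━━━━━━━━━━━━━━━━━━━━━━━━━━━━━━━━━┛ 
                                                  
                                                  
                                                  
                                                  


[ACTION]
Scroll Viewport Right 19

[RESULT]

··█··██···█·█····┃├────┼────┼────┼────┤      ┃    
·█··█········█···┃│  5 │ 15 │    │  3 │      ┃    
····██·█·█·····█·┃├────┼────┼────┼────┤      ┃    
··█·██·████······┃│  8 │ 12 │ 11 │ 14 │      ┃    
····█·██··█······┃├────┼────┼────┼────┤      ┃    
·█·█··████·██·█··┃│  6 │ 13 │  9 │ 10 │      ┃    
·····█·█··█··█·█·┃└────┴────┴────┴────┘      ┃    
·█····███·█·█····┃Moves: 0                   ┃    
···········██·█··┃                           ┃    
··█·······███·███┃                           ┃    
··█·██·█····████·┃                           ┃    
█·█··█···█·█·██·█┃                           ┃    
                 ┃                           ┃    
                 ┃                           ┃    
                 ┗━━━━━━━━━━━━━━━━━━━━━━━━━━━┛    
━━━━━━━━━━━━━━━━━━━━━━━━━━━━━━━━━━━━━┛            
                                                  
                                                  
                                                  
                                                  


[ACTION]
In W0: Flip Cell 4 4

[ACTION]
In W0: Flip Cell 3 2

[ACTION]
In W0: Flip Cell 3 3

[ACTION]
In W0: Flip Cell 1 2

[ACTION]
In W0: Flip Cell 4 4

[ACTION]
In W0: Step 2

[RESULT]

·█·██············┃├────┼────┼────┼────┤      ┃    
····█············┃│  5 │ 15 │    │  3 │      ┃    
·██······██······┃├────┼────┼────┼────┤      ┃    
··██·····██·····█┃│  8 │ 12 │ 11 │ 14 │      ┃    
···█······████·█·┃├────┼────┼────┼────┤      ┃    
···█······███·███┃│  6 │ 13 │  9 │ 10 │      ┃    
·····███·········┃└────┴────┴────┴────┘      ┃    
······██··██··█··┃Moves: 0                   ┃    
······██···█·█··█┃                           ┃    
···████········██┃                           ┃    
··█···█··········┃                           ┃    
··██··█··········┃                           ┃    
                 ┃                           ┃    
                 ┃                           ┃    
                 ┗━━━━━━━━━━━━━━━━━━━━━━━━━━━┛    
━━━━━━━━━━━━━━━━━━━━━━━━━━━━━━━━━━━━━┛            
                                                  
                                                  
                                                  
                                                  


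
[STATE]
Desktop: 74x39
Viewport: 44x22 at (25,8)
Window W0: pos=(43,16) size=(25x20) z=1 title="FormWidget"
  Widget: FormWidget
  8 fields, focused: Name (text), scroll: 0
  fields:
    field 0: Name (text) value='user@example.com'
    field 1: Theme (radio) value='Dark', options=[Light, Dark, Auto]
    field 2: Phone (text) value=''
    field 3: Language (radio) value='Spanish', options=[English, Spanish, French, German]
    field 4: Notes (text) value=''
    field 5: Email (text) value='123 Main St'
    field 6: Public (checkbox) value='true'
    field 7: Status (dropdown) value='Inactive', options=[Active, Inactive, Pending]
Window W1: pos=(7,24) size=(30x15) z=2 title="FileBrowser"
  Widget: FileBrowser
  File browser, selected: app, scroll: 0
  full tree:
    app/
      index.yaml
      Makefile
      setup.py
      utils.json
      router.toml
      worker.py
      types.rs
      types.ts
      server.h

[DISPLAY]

                                            
                                            
                                            
                                            
                                            
                                            
                                            
                                            
                  ┏━━━━━━━━━━━━━━━━━━━━━━━┓ 
                  ┃ FormWidget            ┃ 
                  ┠───────────────────────┨ 
                  ┃> Name:       [user@ex]┃ 
                  ┃  Theme:      ( ) Light┃ 
                  ┃  Phone:      [       ]┃ 
                  ┃  Language:   ( ) Engli┃ 
                  ┃  Notes:      [       ]┃ 
━━━━━━━━━━━┓      ┃  Email:      [123 Mai]┃ 
           ┃      ┃  Public:     [x]      ┃ 
───────────┨      ┃  Status:     [Inacti▼]┃ 
           ┃      ┃                       ┃ 
           ┃      ┃                       ┃ 
           ┃      ┃                       ┃ 


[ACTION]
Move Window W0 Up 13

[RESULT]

                  ┃  Phone:      [       ]┃ 
                  ┃  Language:   ( ) Engli┃ 
                  ┃  Notes:      [       ]┃ 
                  ┃  Email:      [123 Mai]┃ 
                  ┃  Public:     [x]      ┃ 
                  ┃  Status:     [Inacti▼]┃ 
                  ┃                       ┃ 
                  ┃                       ┃ 
                  ┃                       ┃ 
                  ┃                       ┃ 
                  ┃                       ┃ 
                  ┃                       ┃ 
                  ┃                       ┃ 
                  ┃                       ┃ 
                  ┗━━━━━━━━━━━━━━━━━━━━━━━┛ 
                                            
━━━━━━━━━━━┓                                
           ┃                                
───────────┨                                
           ┃                                
           ┃                                
           ┃                                


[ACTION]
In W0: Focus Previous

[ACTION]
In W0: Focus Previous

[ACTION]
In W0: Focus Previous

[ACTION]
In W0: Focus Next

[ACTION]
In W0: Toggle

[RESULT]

                  ┃  Phone:      [       ]┃ 
                  ┃  Language:   ( ) Engli┃ 
                  ┃  Notes:      [       ]┃ 
                  ┃  Email:      [123 Mai]┃ 
                  ┃> Public:     [ ]      ┃ 
                  ┃  Status:     [Inacti▼]┃ 
                  ┃                       ┃ 
                  ┃                       ┃ 
                  ┃                       ┃ 
                  ┃                       ┃ 
                  ┃                       ┃ 
                  ┃                       ┃ 
                  ┃                       ┃ 
                  ┃                       ┃ 
                  ┗━━━━━━━━━━━━━━━━━━━━━━━┛ 
                                            
━━━━━━━━━━━┓                                
           ┃                                
───────────┨                                
           ┃                                
           ┃                                
           ┃                                


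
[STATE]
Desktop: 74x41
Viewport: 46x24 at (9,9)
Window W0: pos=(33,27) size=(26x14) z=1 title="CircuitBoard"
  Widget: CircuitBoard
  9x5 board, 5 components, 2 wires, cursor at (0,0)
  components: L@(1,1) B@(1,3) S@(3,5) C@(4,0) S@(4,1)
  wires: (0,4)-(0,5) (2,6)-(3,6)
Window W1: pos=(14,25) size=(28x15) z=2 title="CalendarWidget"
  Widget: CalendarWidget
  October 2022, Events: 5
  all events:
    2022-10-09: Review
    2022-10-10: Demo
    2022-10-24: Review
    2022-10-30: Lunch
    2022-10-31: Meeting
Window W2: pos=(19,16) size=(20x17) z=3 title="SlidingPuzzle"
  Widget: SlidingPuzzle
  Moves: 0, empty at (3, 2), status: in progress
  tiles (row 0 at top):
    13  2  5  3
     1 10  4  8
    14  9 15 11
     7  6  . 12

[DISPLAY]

                                              
                                              
                                              
                                              
                                              
                                              
                                              
          ┏━━━━━━━━━━━━━━━━━━┓                
          ┃ SlidingPuzzle    ┃                
          ┠──────────────────┨                
          ┃┌────┬────┬────┬──┃                
          ┃│ 13 │  2 │  5 │  ┃                
          ┃├────┼────┼────┼──┃                
          ┃│  1 │ 10 │  4 │  ┃                
          ┃├────┼────┼────┼──┃                
          ┃│ 14 │  9 │ 15 │ 1┃                
     ┏━━━━┃├────┼────┼────┼──┃━━┓             
     ┃ Cal┃│  7 │  6 │    │ 1┃  ┃             
     ┠────┃└────┴────┴────┴──┃──┨━━━━━━━━━━━━━
     ┃    ┃Moves: 0          ┃  ┃Board        
     ┃Mo T┃                  ┃  ┃─────────────
     ┃    ┃                  ┃  ┃ 3 4 5 6 7 8 
     ┃ 3  ┃                  ┃  ┃            ·
     ┃10* ┗━━━━━━━━━━━━━━━━━━┛  ┃             


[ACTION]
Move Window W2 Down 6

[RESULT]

                                              
                                              
                                              
                                              
                                              
                                              
                                              
                                              
                                              
                                              
                                              
                                              
                                              
          ┏━━━━━━━━━━━━━━━━━━┓                
          ┃ SlidingPuzzle    ┃                
          ┠──────────────────┨                
     ┏━━━━┃┌────┬────┬────┬──┃━━┓             
     ┃ Cal┃│ 13 │  2 │  5 │  ┃  ┃             
     ┠────┃├────┼────┼────┼──┃──┨━━━━━━━━━━━━━
     ┃    ┃│  1 │ 10 │  4 │  ┃  ┃Board        
     ┃Mo T┃├────┼────┼────┼──┃  ┃─────────────
     ┃    ┃│ 14 │  9 │ 15 │ 1┃  ┃ 3 4 5 6 7 8 
     ┃ 3  ┃├────┼────┼────┼──┃  ┃            ·
     ┃10* ┃│  7 │  6 │    │ 1┃  ┃             


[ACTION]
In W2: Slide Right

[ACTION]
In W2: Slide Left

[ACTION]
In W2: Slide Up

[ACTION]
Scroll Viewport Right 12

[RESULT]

                                              
                                              
                                              
                                              
                                              
                                              
                                              
                                              
                                              
                                              
                                              
                                              
                                              
━━━━━━━━━━━━━━━━━┓                            
SlidingPuzzle    ┃                            
─────────────────┨                            
────┬────┬────┬──┃━━┓                         
 13 │  2 │  5 │  ┃  ┃                         
────┼────┼────┼──┃──┨━━━━━━━━━━━━━━━━┓        
  1 │ 10 │  4 │  ┃  ┃Board           ┃        
────┼────┼────┼──┃  ┃────────────────┨        
 14 │  9 │ 15 │ 1┃  ┃ 3 4 5 6 7 8    ┃        
────┼────┼────┼──┃  ┃            · ─ ┃        
  7 │  6 │    │ 1┃  ┃                ┃        


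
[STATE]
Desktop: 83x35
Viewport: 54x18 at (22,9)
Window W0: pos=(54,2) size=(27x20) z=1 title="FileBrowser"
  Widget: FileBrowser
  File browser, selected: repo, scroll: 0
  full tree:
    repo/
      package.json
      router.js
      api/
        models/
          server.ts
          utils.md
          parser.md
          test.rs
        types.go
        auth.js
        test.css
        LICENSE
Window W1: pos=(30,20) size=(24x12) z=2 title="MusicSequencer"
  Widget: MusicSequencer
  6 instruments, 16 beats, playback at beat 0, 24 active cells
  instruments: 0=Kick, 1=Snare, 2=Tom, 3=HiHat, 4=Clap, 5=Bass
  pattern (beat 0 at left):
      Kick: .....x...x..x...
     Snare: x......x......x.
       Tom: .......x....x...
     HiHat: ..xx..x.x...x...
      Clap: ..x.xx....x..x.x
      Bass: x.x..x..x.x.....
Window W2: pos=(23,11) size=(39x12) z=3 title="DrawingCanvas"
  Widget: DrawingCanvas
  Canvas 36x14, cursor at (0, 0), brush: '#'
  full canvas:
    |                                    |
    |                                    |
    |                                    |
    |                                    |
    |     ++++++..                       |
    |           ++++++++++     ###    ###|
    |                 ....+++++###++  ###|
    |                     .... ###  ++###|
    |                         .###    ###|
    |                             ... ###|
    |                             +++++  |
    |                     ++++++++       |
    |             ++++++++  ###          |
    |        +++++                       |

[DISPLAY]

                                ┃                     
                                ┃                     
 ┏━━━━━━━━━━━━━━━━━━━━━━━━━━━━━━━━━━━━━┓              
 ┃ DrawingCanvas                       ┃              
 ┠─────────────────────────────────────┨              
 ┃+                                    ┃              
 ┃                                     ┃              
 ┃                                     ┃              
 ┃                                     ┃              
 ┃     ++++++..                        ┃              
 ┃           ++++++++++     ###    ### ┃              
 ┃                 ....+++++###++  ### ┃              
 ┃                     .... ###  ++### ┃━━━━━━━━━━━━━━
 ┗━━━━━━━━━━━━━━━━━━━━━━━━━━━━━━━━━━━━━┛              
        ┃      ▼123456789012345┃                      
        ┃  Kick·····█···█··█···┃                      
        ┃ Snare█······█······█·┃                      
        ┃   Tom·······█····█···┃                      


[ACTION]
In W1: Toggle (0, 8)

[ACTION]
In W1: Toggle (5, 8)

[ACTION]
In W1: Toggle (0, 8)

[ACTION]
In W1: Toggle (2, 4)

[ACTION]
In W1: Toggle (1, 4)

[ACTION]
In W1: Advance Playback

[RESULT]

                                ┃                     
                                ┃                     
 ┏━━━━━━━━━━━━━━━━━━━━━━━━━━━━━━━━━━━━━┓              
 ┃ DrawingCanvas                       ┃              
 ┠─────────────────────────────────────┨              
 ┃+                                    ┃              
 ┃                                     ┃              
 ┃                                     ┃              
 ┃                                     ┃              
 ┃     ++++++..                        ┃              
 ┃           ++++++++++     ###    ### ┃              
 ┃                 ....+++++###++  ### ┃              
 ┃                     .... ###  ++### ┃━━━━━━━━━━━━━━
 ┗━━━━━━━━━━━━━━━━━━━━━━━━━━━━━━━━━━━━━┛              
        ┃      0▼23456789012345┃                      
        ┃  Kick·····█···█··█···┃                      
        ┃ Snare█···█··█······█·┃                      
        ┃   Tom····█··█····█···┃                      


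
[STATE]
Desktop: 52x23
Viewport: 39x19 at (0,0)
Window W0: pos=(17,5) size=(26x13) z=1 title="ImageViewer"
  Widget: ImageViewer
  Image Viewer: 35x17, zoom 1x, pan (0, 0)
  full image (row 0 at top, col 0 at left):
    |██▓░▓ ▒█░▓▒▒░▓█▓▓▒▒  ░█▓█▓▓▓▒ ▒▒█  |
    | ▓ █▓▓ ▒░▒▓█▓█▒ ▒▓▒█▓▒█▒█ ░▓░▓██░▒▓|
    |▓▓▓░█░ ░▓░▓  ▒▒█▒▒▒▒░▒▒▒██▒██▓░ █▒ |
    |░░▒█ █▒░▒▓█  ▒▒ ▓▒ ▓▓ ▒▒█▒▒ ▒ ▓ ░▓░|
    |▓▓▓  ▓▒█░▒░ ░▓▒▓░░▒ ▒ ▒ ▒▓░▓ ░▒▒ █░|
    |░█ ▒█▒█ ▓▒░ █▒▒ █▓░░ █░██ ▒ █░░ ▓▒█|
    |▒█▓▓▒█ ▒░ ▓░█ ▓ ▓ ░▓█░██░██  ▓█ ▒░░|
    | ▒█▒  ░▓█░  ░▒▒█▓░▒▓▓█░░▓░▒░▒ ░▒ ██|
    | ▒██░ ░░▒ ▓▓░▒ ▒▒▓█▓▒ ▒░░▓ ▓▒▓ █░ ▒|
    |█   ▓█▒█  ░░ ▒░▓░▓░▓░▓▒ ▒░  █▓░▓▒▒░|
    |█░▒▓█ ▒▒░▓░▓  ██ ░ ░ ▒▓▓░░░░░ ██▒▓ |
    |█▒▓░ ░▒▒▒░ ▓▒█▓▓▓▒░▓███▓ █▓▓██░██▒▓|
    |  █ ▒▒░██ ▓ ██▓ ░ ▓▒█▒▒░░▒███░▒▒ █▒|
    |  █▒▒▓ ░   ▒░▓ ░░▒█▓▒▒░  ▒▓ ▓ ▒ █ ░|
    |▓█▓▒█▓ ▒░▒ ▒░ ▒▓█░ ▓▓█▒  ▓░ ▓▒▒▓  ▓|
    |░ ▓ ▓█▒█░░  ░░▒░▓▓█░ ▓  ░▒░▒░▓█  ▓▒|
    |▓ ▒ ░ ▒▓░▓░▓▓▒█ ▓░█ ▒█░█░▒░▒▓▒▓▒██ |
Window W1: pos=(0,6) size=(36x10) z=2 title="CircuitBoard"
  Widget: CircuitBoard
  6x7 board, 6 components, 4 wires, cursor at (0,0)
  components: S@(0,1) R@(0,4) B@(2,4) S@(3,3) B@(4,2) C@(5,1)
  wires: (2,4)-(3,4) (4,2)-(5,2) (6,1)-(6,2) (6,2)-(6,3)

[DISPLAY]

                                       
                                       
                                       
                                       
                                       
                 ┏━━━━━━━━━━━━━━━━━━━━━
┏━━━━━━━━━━━━━━━━━━━━━━━━━━━━━━━━━━┓   
┃ CircuitBoard                     ┃───
┠──────────────────────────────────┨▒  
┃   0 1 2 3 4 5                    ┃▒█▓
┃0  [.]  S           R             ┃▒▒░
┃                                  ┃ ▓▓
┃1                                 ┃▒ ▒
┃                                  ┃░░ 
┃2                   B             ┃░▓█
┗━━━━━━━━━━━━━━━━━━━━━━━━━━━━━━━━━━┛▒▓▓
                 ┃ ▒██░ ░░▒ ▓▓░▒ ▒▒▓█▓▒
                 ┗━━━━━━━━━━━━━━━━━━━━━
                                       


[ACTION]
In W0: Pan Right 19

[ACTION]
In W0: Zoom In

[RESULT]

                                       
                                       
                                       
                                       
                                       
                 ┏━━━━━━━━━━━━━━━━━━━━━
┏━━━━━━━━━━━━━━━━━━━━━━━━━━━━━━━━━━┓   
┃ CircuitBoard                     ┃───
┠──────────────────────────────────┨▒  
┃   0 1 2 3 4 5                    ┃▒  
┃0  [.]  S           R             ┃▒██
┃                                  ┃▒██
┃1                                 ┃▒▒▒
┃                                  ┃▒▒▒
┃2                   B             ┃ ▓▓
┗━━━━━━━━━━━━━━━━━━━━━━━━━━━━━━━━━━┛ ▓▓
                 ┃▒░░  ░░▓▓▒▒▓▓░░░░▒▒  
                 ┗━━━━━━━━━━━━━━━━━━━━━
                                       


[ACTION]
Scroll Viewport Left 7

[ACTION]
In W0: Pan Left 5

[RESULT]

                                       
                                       
                                       
                                       
                                       
                 ┏━━━━━━━━━━━━━━━━━━━━━
┏━━━━━━━━━━━━━━━━━━━━━━━━━━━━━━━━━━┓   
┃ CircuitBoard                     ┃───
┠──────────────────────────────────┨▓▓▒
┃   0 1 2 3 4 5                    ┃▓▓▒
┃0  [.]  S           R             ┃▒▒▓
┃                                  ┃▒▒▓
┃1                                 ┃▒▒▒
┃                                  ┃▒▒▒
┃2                   B             ┃▓▓▒
┗━━━━━━━━━━━━━━━━━━━━━━━━━━━━━━━━━━┛▓▓▒
                 ┃██░░▒▒░░  ░░▓▓▒▒▓▓░░░
                 ┗━━━━━━━━━━━━━━━━━━━━━
                                       


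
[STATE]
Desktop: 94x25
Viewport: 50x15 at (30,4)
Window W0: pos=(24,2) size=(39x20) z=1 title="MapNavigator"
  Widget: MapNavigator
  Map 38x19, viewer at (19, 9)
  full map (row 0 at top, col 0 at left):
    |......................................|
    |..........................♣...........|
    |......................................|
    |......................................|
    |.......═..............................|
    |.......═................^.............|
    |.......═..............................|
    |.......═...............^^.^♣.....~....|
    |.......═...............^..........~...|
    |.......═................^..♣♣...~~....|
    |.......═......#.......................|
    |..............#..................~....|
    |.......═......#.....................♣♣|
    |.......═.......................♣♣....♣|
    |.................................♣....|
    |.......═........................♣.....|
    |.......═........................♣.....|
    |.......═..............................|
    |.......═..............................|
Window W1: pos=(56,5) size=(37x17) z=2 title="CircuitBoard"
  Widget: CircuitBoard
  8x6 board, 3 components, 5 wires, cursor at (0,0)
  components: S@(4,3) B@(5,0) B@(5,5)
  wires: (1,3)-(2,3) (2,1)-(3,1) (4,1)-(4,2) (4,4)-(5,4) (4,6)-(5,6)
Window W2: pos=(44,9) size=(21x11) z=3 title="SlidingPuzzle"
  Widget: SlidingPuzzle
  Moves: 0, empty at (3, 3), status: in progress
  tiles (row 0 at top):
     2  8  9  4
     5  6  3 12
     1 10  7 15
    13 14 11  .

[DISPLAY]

────────────────────────────────┨                 
....................♣.....┏━━━━━━━━━━━━━━━━━━━━━━━
..........................┃ CircuitBoard          
..........................┠───────────────────────
.═........................┃   0 1 2 3 4 5 6 7     
.═............┏━━━━━━━━━━━━━━━━━━━┓               
.═............┃ SlidingPuzzle     ┃               
.═............┠───────────────────┨        ·      
.═............┃┌────┬────┬────┬───┃        │      
.═...........@┃│  2 │  8 │  9 │  4┃·       ·      
.═......#.....┃├────┼────┼────┼───┃│              
........#.....┃│  5 │  6 │  3 │ 12┃·              
.═......#.....┃├────┼────┼────┼───┃               
.═............┃│  1 │ 10 │  7 │ 15┃· ─ ·   S   ·  
..............┃├────┼────┼────┼───┃            │  


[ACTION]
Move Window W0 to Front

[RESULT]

────────────────────────────────┨                 
....................♣...........┃━━━━━━━━━━━━━━━━━
................................┃itBoard          
................................┃─────────────────
.═..............................┃ 2 3 4 5 6 7     
.═................^.............┃━┓               
.═..............................┃ ┃               
.═...............^^.^♣.....~....┃─┨        ·      
.═...............^..........~...┃─┃        │      
.═...........@....^..♣♣...~~....┃4┃·       ·      
.═......#.......................┃─┃│              
........#..................~....┃2┃·              
.═......#.....................♣♣┃─┃               
.═.......................♣♣....♣┃5┃· ─ ·   S   ·  
...........................♣....┃─┃            │  


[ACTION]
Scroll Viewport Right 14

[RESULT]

──────────────────┨                               
......♣...........┃━━━━━━━━━━━━━━━━━━━━━━━━━━━━━┓ 
..................┃itBoard                      ┃ 
..................┃─────────────────────────────┨ 
..................┃ 2 3 4 5 6 7                 ┃ 
....^.............┃━┓                           ┃ 
..................┃ ┃                           ┃ 
...^^.^♣.....~....┃─┨        ·                  ┃ 
...^..........~...┃─┃        │                  ┃ 
....^..♣♣...~~....┃4┃·       ·                  ┃ 
..................┃─┃│                          ┃ 
.............~....┃2┃·                          ┃ 
................♣♣┃─┃                           ┃ 
...........♣♣....♣┃5┃· ─ ·   S   ·       ·      ┃ 
.............♣....┃─┃            │       │      ┃ 


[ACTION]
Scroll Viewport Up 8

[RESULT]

                                                  
                                                  
━━━━━━━━━━━━━━━━━━┓                               
                  ┃                               
──────────────────┨                               
......♣...........┃━━━━━━━━━━━━━━━━━━━━━━━━━━━━━┓ 
..................┃itBoard                      ┃ 
..................┃─────────────────────────────┨ 
..................┃ 2 3 4 5 6 7                 ┃ 
....^.............┃━┓                           ┃ 
..................┃ ┃                           ┃ 
...^^.^♣.....~....┃─┨        ·                  ┃ 
...^..........~...┃─┃        │                  ┃ 
....^..♣♣...~~....┃4┃·       ·                  ┃ 
..................┃─┃│                          ┃ 


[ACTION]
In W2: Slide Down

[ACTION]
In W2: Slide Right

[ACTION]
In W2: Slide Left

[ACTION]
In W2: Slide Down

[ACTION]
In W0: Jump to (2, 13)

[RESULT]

                                                  
                                                  
━━━━━━━━━━━━━━━━━━┓                               
                  ┃                               
──────────────────┨                               
....═.............┃━━━━━━━━━━━━━━━━━━━━━━━━━━━━━┓ 
....═.............┃itBoard                      ┃ 
....═.............┃─────────────────────────────┨ 
....═.............┃ 2 3 4 5 6 7                 ┃ 
....═.............┃━┓                           ┃ 
....═......#......┃ ┃                           ┃ 
...........#......┃─┨        ·                  ┃ 
....═......#......┃─┃        │                  ┃ 
....═.............┃4┃·       ·                  ┃ 
..................┃─┃│                          ┃ 
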